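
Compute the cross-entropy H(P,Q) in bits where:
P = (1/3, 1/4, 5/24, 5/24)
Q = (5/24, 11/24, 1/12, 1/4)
2.1993 bits

Cross-entropy: H(P,Q) = -Σ p(x) log q(x)

Alternatively: H(P,Q) = H(P) + D_KL(P||Q)
H(P) = 1.9713 bits
D_KL(P||Q) = 0.2280 bits

H(P,Q) = 1.9713 + 0.2280 = 2.1993 bits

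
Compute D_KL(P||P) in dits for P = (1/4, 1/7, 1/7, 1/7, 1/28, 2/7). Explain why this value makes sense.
0.0000 dits

KL divergence satisfies the Gibbs inequality: D_KL(P||Q) ≥ 0 for all distributions P, Q.

D_KL(P||Q) = Σ p(x) log(p(x)/q(x))
Each term is p(x) × log_10(p(x)/p(x)) = p(x) × log_10(1) = 0, so the sum is 0.
D_KL(P||Q) = 0.0000 dits

When P = Q, the KL divergence is exactly 0, as there is no 'divergence' between identical distributions.

This non-negativity is a fundamental property: relative entropy cannot be negative because it measures how different Q is from P.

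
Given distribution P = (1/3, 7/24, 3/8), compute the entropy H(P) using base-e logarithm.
1.0934 nats

Shannon entropy is H(X) = -Σ p(x) log p(x).

For P = (1/3, 7/24, 3/8):
H = -1/3 × log_e(1/3) -7/24 × log_e(7/24) -3/8 × log_e(3/8)
H = 1.0934 nats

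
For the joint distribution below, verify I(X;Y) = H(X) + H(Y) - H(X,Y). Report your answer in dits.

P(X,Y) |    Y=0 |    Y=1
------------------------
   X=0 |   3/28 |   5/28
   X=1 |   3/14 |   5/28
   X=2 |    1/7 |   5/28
I(X;Y) = 0.0044 dits

Mutual information has multiple equivalent forms:
- I(X;Y) = H(X) - H(X|Y)
- I(X;Y) = H(Y) - H(Y|X)
- I(X;Y) = H(X) + H(Y) - H(X,Y)

Computing all quantities:
H(X) = 0.4733, H(Y) = 0.2999, H(X,Y) = 0.7688
H(X|Y) = 0.4689, H(Y|X) = 0.2955

Verification:
H(X) - H(X|Y) = 0.4733 - 0.4689 = 0.0044
H(Y) - H(Y|X) = 0.2999 - 0.2955 = 0.0044
H(X) + H(Y) - H(X,Y) = 0.4733 + 0.2999 - 0.7688 = 0.0044

All forms give I(X;Y) = 0.0044 dits. ✓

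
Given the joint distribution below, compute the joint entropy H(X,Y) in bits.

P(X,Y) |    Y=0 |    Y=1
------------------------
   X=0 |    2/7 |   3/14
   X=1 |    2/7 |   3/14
1.9852 bits

Joint entropy is H(X,Y) = -Σ_{x,y} p(x,y) log p(x,y).

Summing over all non-zero entries:
H(X,Y) = -[2/7·log_2(2/7) + 3/14·log_2(3/14) + 2/7·log_2(2/7) + 3/14·log_2(3/14)]
H(X,Y) = 1.9852 bits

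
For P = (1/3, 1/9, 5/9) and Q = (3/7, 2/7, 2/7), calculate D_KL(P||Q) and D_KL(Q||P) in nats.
D_KL(P||Q) = 0.1807, D_KL(Q||P) = 0.1876

KL divergence is not symmetric: D_KL(P||Q) ≠ D_KL(Q||P) in general.

D_KL(P||Q) = 0.1807 nats
D_KL(Q||P) = 0.1876 nats

No, they are not equal!

This asymmetry is why KL divergence is not a true distance metric.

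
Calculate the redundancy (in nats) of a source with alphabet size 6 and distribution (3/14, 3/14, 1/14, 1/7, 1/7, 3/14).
0.0570 nats

Redundancy measures how far a source is from maximum entropy:
R = H_max - H(X)

Maximum entropy for 6 symbols: H_max = log_e(6) = 1.7918 nats
Actual entropy: H(X) = 1.7348 nats
Redundancy: R = 1.7918 - 1.7348 = 0.0570 nats

This redundancy represents potential for compression: the source could be compressed by 0.0570 nats per symbol.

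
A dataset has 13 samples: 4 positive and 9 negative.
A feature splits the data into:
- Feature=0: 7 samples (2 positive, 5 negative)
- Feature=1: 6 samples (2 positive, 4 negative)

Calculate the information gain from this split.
0.0019 bits

Information Gain = H(Y) - H(Y|Feature)

Before split:
P(positive) = 4/13 = 0.3077
H(Y) = 0.8905 bits

After split:
Feature=0: H = 0.8631 bits (weight = 7/13)
Feature=1: H = 0.9183 bits (weight = 6/13)
H(Y|Feature) = (7/13)×0.8631 + (6/13)×0.9183 = 0.8886 bits

Information Gain = 0.8905 - 0.8886 = 0.0019 bits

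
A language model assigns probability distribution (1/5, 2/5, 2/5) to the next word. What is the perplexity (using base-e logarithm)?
2.8717

Perplexity is e^H (or exp(H) for natural log).

First, H = -Σ p log p = 1.0549 nats
Perplexity = e^1.0549 = 2.8717

Interpretation: The model's uncertainty is equivalent to choosing uniformly among 2.9 options.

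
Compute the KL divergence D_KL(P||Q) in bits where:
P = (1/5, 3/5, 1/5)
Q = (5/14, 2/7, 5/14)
0.3076 bits

KL divergence: D_KL(P||Q) = Σ p(x) log(p(x)/q(x))

Computing term by term:
  x=0: 1/5 × log_2[(1/5)/(5/14)] = 1/5 × -0.8365 = -0.1673
  x=1: 3/5 × log_2[(3/5)/(2/7)] = 3/5 × 1.0704 = 0.6422
  x=2: 1/5 × log_2[(1/5)/(5/14)] = 1/5 × -0.8365 = -0.1673

D_KL(P||Q) = 0.3076 bits

Note: KL divergence is always non-negative and equals 0 iff P = Q.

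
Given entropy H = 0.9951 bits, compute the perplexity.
1.9932

Perplexity is 2^H (or exp(H) for natural log).

H = 0.9951 bits
Perplexity = 2^0.9951 = 1.9932

Interpretation: The model's uncertainty is equivalent to choosing uniformly among 2.0 options.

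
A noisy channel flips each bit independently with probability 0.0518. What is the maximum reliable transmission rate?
0.7060 bits

For a binary symmetric channel (BSC) with error probability p:
Capacity C = 1 - H(p) bits per symbol

where H(p) = -p log₂(p) - (1-p) log₂(1-p) is the binary entropy function.

H(0.0518) = 0.2940 bits
C = 1 - 0.2940 = 0.7060 bits per symbol

This means we can reliably transmit up to 0.7060 bits of information per channel use.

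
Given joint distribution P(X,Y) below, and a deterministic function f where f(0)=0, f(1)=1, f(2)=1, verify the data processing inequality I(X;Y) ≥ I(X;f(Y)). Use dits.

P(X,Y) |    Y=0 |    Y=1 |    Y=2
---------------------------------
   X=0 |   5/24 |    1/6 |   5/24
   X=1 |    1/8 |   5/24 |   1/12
I(X;Y) = 0.0115, I(X;f(Y)) = 0.0008, inequality holds: 0.0115 ≥ 0.0008

Data Processing Inequality: For any Markov chain X → Y → Z, we have I(X;Y) ≥ I(X;Z).

Here Z = f(Y) is a deterministic function of Y, forming X → Y → Z.

Original I(X;Y) = 0.0115 dits

After applying f:
P(X,Z) where Z=f(Y):
- P(X,Z=0) = P(X,Y=0)
- P(X,Z=1) = P(X,Y=1) + P(X,Y=2)

I(X;Z) = I(X;f(Y)) = 0.0008 dits

Verification: 0.0115 ≥ 0.0008 ✓

Information cannot be created by processing; the function f can only lose information about X.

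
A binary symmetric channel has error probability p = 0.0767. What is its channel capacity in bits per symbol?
0.6096 bits

For a binary symmetric channel (BSC) with error probability p:
Capacity C = 1 - H(p) bits per symbol

where H(p) = -p log₂(p) - (1-p) log₂(1-p) is the binary entropy function.

H(0.0767) = 0.3904 bits
C = 1 - 0.3904 = 0.6096 bits per symbol

This means we can reliably transmit up to 0.6096 bits of information per channel use.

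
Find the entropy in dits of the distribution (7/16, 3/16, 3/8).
0.4531 dits

Shannon entropy is H(X) = -Σ p(x) log p(x).

For P = (7/16, 3/16, 3/8):
H = -7/16 × log_10(7/16) -3/16 × log_10(3/16) -3/8 × log_10(3/8)
H = 0.4531 dits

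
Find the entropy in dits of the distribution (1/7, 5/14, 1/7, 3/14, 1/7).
0.6652 dits

Shannon entropy is H(X) = -Σ p(x) log p(x).

For P = (1/7, 5/14, 1/7, 3/14, 1/7):
H = -1/7 × log_10(1/7) -5/14 × log_10(5/14) -1/7 × log_10(1/7) -3/14 × log_10(3/14) -1/7 × log_10(1/7)
H = 0.6652 dits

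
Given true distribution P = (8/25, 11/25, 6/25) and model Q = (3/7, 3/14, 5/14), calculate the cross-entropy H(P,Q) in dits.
0.5194 dits

Cross-entropy: H(P,Q) = -Σ p(x) log q(x)

Alternatively: H(P,Q) = H(P) + D_KL(P||Q)
H(P) = 0.4640 dits
D_KL(P||Q) = 0.0555 dits

H(P,Q) = 0.4640 + 0.0555 = 0.5194 dits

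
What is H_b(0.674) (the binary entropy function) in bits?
0.9108 bits

The binary entropy function is:
H(p) = -p log(p) - (1-p) log(1-p)

H(0.674) = -0.674 × log_2(0.674) - 0.326 × log_2(0.326)
H(0.674) = 0.9108 bits

Note: Binary entropy is maximized at p=0.5 (H=1 bit) and minimized at p=0 or p=1 (H=0).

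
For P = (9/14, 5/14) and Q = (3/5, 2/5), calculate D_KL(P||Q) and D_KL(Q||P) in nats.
D_KL(P||Q) = 0.0039, D_KL(Q||P) = 0.0039

KL divergence is not symmetric: D_KL(P||Q) ≠ D_KL(Q||P) in general.

D_KL(P||Q) = 0.0039 nats
D_KL(Q||P) = 0.0039 nats

In this case they happen to be equal (to 4 decimal places).

This asymmetry is why KL divergence is not a true distance metric.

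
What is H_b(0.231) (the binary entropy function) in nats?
0.5405 nats

The binary entropy function is:
H(p) = -p log(p) - (1-p) log(1-p)

H(0.231) = -0.231 × log_e(0.231) - 0.769 × log_e(0.769)
H(0.231) = 0.5405 nats

Note: Binary entropy is maximized at p=0.5 (H=1 bit) and minimized at p=0 or p=1 (H=0).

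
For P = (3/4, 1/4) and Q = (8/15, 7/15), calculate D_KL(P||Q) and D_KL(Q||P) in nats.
D_KL(P||Q) = 0.0997, D_KL(Q||P) = 0.1094

KL divergence is not symmetric: D_KL(P||Q) ≠ D_KL(Q||P) in general.

D_KL(P||Q) = 0.0997 nats
D_KL(Q||P) = 0.1094 nats

No, they are not equal!

This asymmetry is why KL divergence is not a true distance metric.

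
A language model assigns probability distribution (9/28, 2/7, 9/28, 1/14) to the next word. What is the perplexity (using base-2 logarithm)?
3.5825

Perplexity is 2^H (or exp(H) for natural log).

First, H = -Σ p log p = 1.8410 bits
Perplexity = 2^1.8410 = 3.5825

Interpretation: The model's uncertainty is equivalent to choosing uniformly among 3.6 options.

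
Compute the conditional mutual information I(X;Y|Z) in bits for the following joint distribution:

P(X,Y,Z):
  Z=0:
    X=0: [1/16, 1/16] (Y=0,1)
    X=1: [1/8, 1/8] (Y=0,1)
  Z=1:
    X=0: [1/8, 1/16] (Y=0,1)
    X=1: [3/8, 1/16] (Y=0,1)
0.0202 bits

Conditional mutual information: I(X;Y|Z) = H(X|Z) + H(Y|Z) - H(X,Y|Z)

H(Z) = 0.9544
H(X,Z) = 1.8496 → H(X|Z) = 0.8952
H(Y,Z) = 1.7806 → H(Y|Z) = 0.8262
H(X,Y,Z) = 2.6556 → H(X,Y|Z) = 1.7012

I(X;Y|Z) = 0.8952 + 0.8262 - 1.7012 = 0.0202 bits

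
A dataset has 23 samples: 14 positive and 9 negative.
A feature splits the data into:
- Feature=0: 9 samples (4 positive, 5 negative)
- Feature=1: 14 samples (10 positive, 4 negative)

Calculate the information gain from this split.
0.0524 bits

Information Gain = H(Y) - H(Y|Feature)

Before split:
P(positive) = 14/23 = 0.6087
H(Y) = 0.9656 bits

After split:
Feature=0: H = 0.9911 bits (weight = 9/23)
Feature=1: H = 0.8631 bits (weight = 14/23)
H(Y|Feature) = (9/23)×0.9911 + (14/23)×0.8631 = 0.9132 bits

Information Gain = 0.9656 - 0.9132 = 0.0524 bits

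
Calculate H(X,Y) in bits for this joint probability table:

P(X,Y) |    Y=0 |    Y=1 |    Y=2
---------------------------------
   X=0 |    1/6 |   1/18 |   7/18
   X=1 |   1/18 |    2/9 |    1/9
2.2585 bits

Joint entropy is H(X,Y) = -Σ_{x,y} p(x,y) log p(x,y).

Summing over all non-zero entries:
H(X,Y) = -[1/6·log_2(1/6) + 1/18·log_2(1/18) + 7/18·log_2(7/18) + 1/18·log_2(1/18) + 2/9·log_2(2/9) + 1/9·log_2(1/9)]
H(X,Y) = 2.2585 bits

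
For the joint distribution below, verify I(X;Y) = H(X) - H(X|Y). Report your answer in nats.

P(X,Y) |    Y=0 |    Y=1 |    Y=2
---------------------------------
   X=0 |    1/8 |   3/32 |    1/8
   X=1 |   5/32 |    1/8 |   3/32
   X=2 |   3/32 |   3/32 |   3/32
I(X;Y) = 0.0070 nats

Mutual information has multiple equivalent forms:
- I(X;Y) = H(X) - H(X|Y)
- I(X;Y) = H(Y) - H(Y|X)
- I(X;Y) = H(X) + H(Y) - H(X,Y)

Computing all quantities:
H(X) = 1.0916, H(Y) = 1.0948, H(X,Y) = 2.1794
H(X|Y) = 1.0846, H(Y|X) = 1.0878

Verification:
H(X) - H(X|Y) = 1.0916 - 1.0846 = 0.0070
H(Y) - H(Y|X) = 1.0948 - 1.0878 = 0.0070
H(X) + H(Y) - H(X,Y) = 1.0916 + 1.0948 - 2.1794 = 0.0070

All forms give I(X;Y) = 0.0070 nats. ✓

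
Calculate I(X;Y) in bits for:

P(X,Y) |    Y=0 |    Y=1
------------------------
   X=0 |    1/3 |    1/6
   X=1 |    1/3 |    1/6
0.0000 bits

Mutual information: I(X;Y) = H(X) + H(Y) - H(X,Y)

Marginals:
P(X) = (1/2, 1/2), H(X) = 1.0000 bits
P(Y) = (2/3, 1/3), H(Y) = 0.9183 bits

Joint entropy: H(X,Y) = 1.9183 bits

I(X;Y) = 1.0000 + 0.9183 - 1.9183 = 0.0000 bits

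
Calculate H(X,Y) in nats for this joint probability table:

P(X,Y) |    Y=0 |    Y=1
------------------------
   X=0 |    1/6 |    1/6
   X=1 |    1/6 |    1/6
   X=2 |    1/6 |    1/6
1.7918 nats

Joint entropy is H(X,Y) = -Σ_{x,y} p(x,y) log p(x,y).

Summing over all non-zero entries:
H(X,Y) = -[1/6·log_e(1/6) + 1/6·log_e(1/6) + 1/6·log_e(1/6) + 1/6·log_e(1/6) + 1/6·log_e(1/6) + 1/6·log_e(1/6)]
H(X,Y) = 1.7918 nats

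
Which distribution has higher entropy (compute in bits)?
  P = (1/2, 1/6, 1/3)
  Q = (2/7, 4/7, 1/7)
P

Computing entropies in bits:
H(P) = 1.4591
H(Q) = 1.3788

Distribution P has higher entropy.

Intuition: The distribution closer to uniform (more spread out) has higher entropy.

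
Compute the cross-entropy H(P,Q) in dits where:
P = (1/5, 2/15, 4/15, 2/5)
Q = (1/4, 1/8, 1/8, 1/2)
0.6021 dits

Cross-entropy: H(P,Q) = -Σ p(x) log q(x)

Alternatively: H(P,Q) = H(P) + D_KL(P||Q)
H(P) = 0.5687 dits
D_KL(P||Q) = 0.0333 dits

H(P,Q) = 0.5687 + 0.0333 = 0.6021 dits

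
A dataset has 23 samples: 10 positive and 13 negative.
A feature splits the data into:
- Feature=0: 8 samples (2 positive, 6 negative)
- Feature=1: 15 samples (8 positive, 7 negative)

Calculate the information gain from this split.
0.0554 bits

Information Gain = H(Y) - H(Y|Feature)

Before split:
P(positive) = 10/23 = 0.4348
H(Y) = 0.9877 bits

After split:
Feature=0: H = 0.8113 bits (weight = 8/23)
Feature=1: H = 0.9968 bits (weight = 15/23)
H(Y|Feature) = (8/23)×0.8113 + (15/23)×0.9968 = 0.9323 bits

Information Gain = 0.9877 - 0.9323 = 0.0554 bits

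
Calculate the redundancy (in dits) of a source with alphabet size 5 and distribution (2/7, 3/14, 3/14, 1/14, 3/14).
0.0316 dits

Redundancy measures how far a source is from maximum entropy:
R = H_max - H(X)

Maximum entropy for 5 symbols: H_max = log_10(5) = 0.6990 dits
Actual entropy: H(X) = 0.6674 dits
Redundancy: R = 0.6990 - 0.6674 = 0.0316 dits

This redundancy represents potential for compression: the source could be compressed by 0.0316 dits per symbol.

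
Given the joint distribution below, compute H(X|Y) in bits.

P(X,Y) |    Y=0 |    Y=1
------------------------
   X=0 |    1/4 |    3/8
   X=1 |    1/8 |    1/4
0.9512 bits

Using the chain rule: H(X|Y) = H(X,Y) - H(Y)

First, compute H(X,Y) = 1.9056 bits

Marginal P(Y) = (3/8, 5/8)
H(Y) = 0.9544 bits

H(X|Y) = H(X,Y) - H(Y) = 1.9056 - 0.9544 = 0.9512 bits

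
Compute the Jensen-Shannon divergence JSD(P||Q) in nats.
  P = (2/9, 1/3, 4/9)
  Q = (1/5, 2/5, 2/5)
0.0024 nats

Jensen-Shannon divergence is:
JSD(P||Q) = 0.5 × D_KL(P||M) + 0.5 × D_KL(Q||M)
where M = 0.5 × (P + Q) is the mixture distribution.

M = 0.5 × (2/9, 1/3, 4/9) + 0.5 × (1/5, 2/5, 2/5) = (0.211111, 11/30, 0.422222)

D_KL(P||M) = 0.0024 nats
D_KL(Q||M) = 0.0024 nats

JSD(P||Q) = 0.5 × 0.0024 + 0.5 × 0.0024 = 0.0024 nats

Unlike KL divergence, JSD is symmetric and bounded: 0 ≤ JSD ≤ log(2).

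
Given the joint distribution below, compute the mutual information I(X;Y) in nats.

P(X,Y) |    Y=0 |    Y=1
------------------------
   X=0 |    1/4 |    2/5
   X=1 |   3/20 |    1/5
0.0009 nats

Mutual information: I(X;Y) = H(X) + H(Y) - H(X,Y)

Marginals:
P(X) = (13/20, 7/20), H(X) = 0.6474 nats
P(Y) = (2/5, 3/5), H(Y) = 0.6730 nats

Joint entropy: H(X,Y) = 1.3195 nats

I(X;Y) = 0.6474 + 0.6730 - 1.3195 = 0.0009 nats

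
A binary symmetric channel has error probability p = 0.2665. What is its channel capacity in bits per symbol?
0.1636 bits

For a binary symmetric channel (BSC) with error probability p:
Capacity C = 1 - H(p) bits per symbol

where H(p) = -p log₂(p) - (1-p) log₂(1-p) is the binary entropy function.

H(0.2665) = 0.8364 bits
C = 1 - 0.8364 = 0.1636 bits per symbol

This means we can reliably transmit up to 0.1636 bits of information per channel use.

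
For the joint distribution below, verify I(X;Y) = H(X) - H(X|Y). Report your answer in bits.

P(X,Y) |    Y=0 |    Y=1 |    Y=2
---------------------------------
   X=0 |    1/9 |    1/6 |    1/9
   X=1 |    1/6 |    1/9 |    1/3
I(X;Y) = 0.0641 bits

Mutual information has multiple equivalent forms:
- I(X;Y) = H(X) - H(X|Y)
- I(X;Y) = H(Y) - H(Y|X)
- I(X;Y) = H(X) + H(Y) - H(X,Y)

Computing all quantities:
H(X) = 0.9641, H(Y) = 1.5466, H(X,Y) = 2.4466
H(X|Y) = 0.9000, H(Y|X) = 1.4825

Verification:
H(X) - H(X|Y) = 0.9641 - 0.9000 = 0.0641
H(Y) - H(Y|X) = 1.5466 - 1.4825 = 0.0641
H(X) + H(Y) - H(X,Y) = 0.9641 + 1.5466 - 2.4466 = 0.0641

All forms give I(X;Y) = 0.0641 bits. ✓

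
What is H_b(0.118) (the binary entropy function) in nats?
0.3629 nats

The binary entropy function is:
H(p) = -p log(p) - (1-p) log(1-p)

H(0.118) = -0.118 × log_e(0.118) - 0.882 × log_e(0.882)
H(0.118) = 0.3629 nats

Note: Binary entropy is maximized at p=0.5 (H=1 bit) and minimized at p=0 or p=1 (H=0).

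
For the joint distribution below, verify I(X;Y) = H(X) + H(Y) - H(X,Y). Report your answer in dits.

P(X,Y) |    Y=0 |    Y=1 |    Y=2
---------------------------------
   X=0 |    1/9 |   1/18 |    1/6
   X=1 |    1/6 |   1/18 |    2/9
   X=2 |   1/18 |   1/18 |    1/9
I(X;Y) = 0.0044 dits

Mutual information has multiple equivalent forms:
- I(X;Y) = H(X) - H(X|Y)
- I(X;Y) = H(Y) - H(Y|X)
- I(X;Y) = H(X) + H(Y) - H(X,Y)

Computing all quantities:
H(X) = 0.4607, H(Y) = 0.4392, H(X,Y) = 0.8955
H(X|Y) = 0.4563, H(Y|X) = 0.4348

Verification:
H(X) - H(X|Y) = 0.4607 - 0.4563 = 0.0044
H(Y) - H(Y|X) = 0.4392 - 0.4348 = 0.0044
H(X) + H(Y) - H(X,Y) = 0.4607 + 0.4392 - 0.8955 = 0.0044

All forms give I(X;Y) = 0.0044 dits. ✓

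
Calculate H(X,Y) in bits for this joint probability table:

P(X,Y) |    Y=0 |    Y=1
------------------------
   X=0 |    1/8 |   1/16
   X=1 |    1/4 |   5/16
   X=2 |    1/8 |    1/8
2.3994 bits

Joint entropy is H(X,Y) = -Σ_{x,y} p(x,y) log p(x,y).

Summing over all non-zero entries:
H(X,Y) = -[1/8·log_2(1/8) + 1/16·log_2(1/16) + 1/4·log_2(1/4) + 5/16·log_2(5/16) + 1/8·log_2(1/8) + 1/8·log_2(1/8)]
H(X,Y) = 2.3994 bits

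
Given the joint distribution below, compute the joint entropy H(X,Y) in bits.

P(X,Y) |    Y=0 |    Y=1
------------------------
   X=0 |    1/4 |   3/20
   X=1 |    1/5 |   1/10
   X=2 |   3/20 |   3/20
2.5282 bits

Joint entropy is H(X,Y) = -Σ_{x,y} p(x,y) log p(x,y).

Summing over all non-zero entries:
H(X,Y) = -[1/4·log_2(1/4) + 3/20·log_2(3/20) + 1/5·log_2(1/5) + 1/10·log_2(1/10) + 3/20·log_2(3/20) + 3/20·log_2(3/20)]
H(X,Y) = 2.5282 bits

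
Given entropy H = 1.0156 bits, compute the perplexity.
2.0217

Perplexity is 2^H (or exp(H) for natural log).

H = 1.0156 bits
Perplexity = 2^1.0156 = 2.0217

Interpretation: The model's uncertainty is equivalent to choosing uniformly among 2.0 options.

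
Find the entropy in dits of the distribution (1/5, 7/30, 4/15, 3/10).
0.5972 dits

Shannon entropy is H(X) = -Σ p(x) log p(x).

For P = (1/5, 7/30, 4/15, 3/10):
H = -1/5 × log_10(1/5) -7/30 × log_10(7/30) -4/15 × log_10(4/15) -3/10 × log_10(3/10)
H = 0.5972 dits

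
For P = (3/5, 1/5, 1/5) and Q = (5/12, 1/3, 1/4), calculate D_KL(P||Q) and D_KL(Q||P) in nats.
D_KL(P||Q) = 0.0720, D_KL(Q||P) = 0.0741

KL divergence is not symmetric: D_KL(P||Q) ≠ D_KL(Q||P) in general.

D_KL(P||Q) = 0.0720 nats
D_KL(Q||P) = 0.0741 nats

No, they are not equal!

This asymmetry is why KL divergence is not a true distance metric.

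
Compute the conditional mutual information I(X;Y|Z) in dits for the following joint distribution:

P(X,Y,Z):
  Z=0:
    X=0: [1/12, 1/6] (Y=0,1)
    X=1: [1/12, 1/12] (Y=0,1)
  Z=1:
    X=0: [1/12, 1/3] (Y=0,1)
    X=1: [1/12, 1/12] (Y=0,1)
0.0133 dits

Conditional mutual information: I(X;Y|Z) = H(X|Z) + H(Y|Z) - H(X,Y|Z)

H(Z) = 0.2950
H(X,Z) = 0.5683 → H(X|Z) = 0.2734
H(Y,Z) = 0.5683 → H(Y|Z) = 0.2734
H(X,Y,Z) = 0.8283 → H(X,Y|Z) = 0.5334

I(X;Y|Z) = 0.2734 + 0.2734 - 0.5334 = 0.0133 dits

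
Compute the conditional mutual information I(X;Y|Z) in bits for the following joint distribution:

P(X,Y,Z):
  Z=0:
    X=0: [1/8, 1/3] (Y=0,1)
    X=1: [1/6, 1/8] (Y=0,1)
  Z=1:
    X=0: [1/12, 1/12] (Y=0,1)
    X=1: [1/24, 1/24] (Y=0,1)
0.0482 bits

Conditional mutual information: I(X;Y|Z) = H(X|Z) + H(Y|Z) - H(X,Y|Z)

H(Z) = 0.8113
H(X,Z) = 1.7639 → H(X|Z) = 0.9526
H(Y,Z) = 1.7843 → H(Y|Z) = 0.9731
H(X,Y,Z) = 2.6887 → H(X,Y|Z) = 1.8774

I(X;Y|Z) = 0.9526 + 0.9731 - 1.8774 = 0.0482 bits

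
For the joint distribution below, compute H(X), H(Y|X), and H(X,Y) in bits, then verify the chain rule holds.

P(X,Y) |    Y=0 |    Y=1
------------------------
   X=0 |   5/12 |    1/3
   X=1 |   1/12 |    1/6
H(X,Y) = 1.7842, H(X) = 0.8113, H(Y|X) = 0.9729 (all in bits)

Chain rule: H(X,Y) = H(X) + H(Y|X)

Left side — joint entropy directly:
H(X,Y) = -Σ p(x,y) log p(x,y) = 1.7842 bits

Right side — compute H(Y|X) from the conditional distributions:
P(X) = (3/4, 1/4), so H(X) = 0.8113 bits
H(Y|X) = Σ_x P(X=x) · H(Y|X=x):
  P(Y|X=0) = (5/9, 4/9), H(Y|X=0) = 0.9911, weight P(X=0) = 3/4
  P(Y|X=1) = (1/3, 2/3), H(Y|X=1) = 0.9183, weight P(X=1) = 1/4
H(Y|X) = 0.9729 bits

H(X) + H(Y|X) = 0.8113 + 0.9729 = 1.7842 bits

Both sides equal 1.7842 bits. ✓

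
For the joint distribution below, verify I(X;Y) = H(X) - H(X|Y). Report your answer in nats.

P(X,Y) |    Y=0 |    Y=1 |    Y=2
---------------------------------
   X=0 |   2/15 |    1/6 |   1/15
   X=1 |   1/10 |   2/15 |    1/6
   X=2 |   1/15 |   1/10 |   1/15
I(X;Y) = 0.0262 nats

Mutual information has multiple equivalent forms:
- I(X;Y) = H(X) - H(X|Y)
- I(X;Y) = H(Y) - H(Y|X)
- I(X;Y) = H(X) + H(Y) - H(X,Y)

Computing all quantities:
H(X) = 1.0740, H(Y) = 1.0889, H(X,Y) = 2.1367
H(X|Y) = 1.0478, H(Y|X) = 1.0627

Verification:
H(X) - H(X|Y) = 1.0740 - 1.0478 = 0.0262
H(Y) - H(Y|X) = 1.0889 - 1.0627 = 0.0262
H(X) + H(Y) - H(X,Y) = 1.0740 + 1.0889 - 2.1367 = 0.0262

All forms give I(X;Y) = 0.0262 nats. ✓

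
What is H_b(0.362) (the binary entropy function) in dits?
0.2843 dits

The binary entropy function is:
H(p) = -p log(p) - (1-p) log(1-p)

H(0.362) = -0.362 × log_10(0.362) - 0.638 × log_10(0.638)
H(0.362) = 0.2843 dits

Note: Binary entropy is maximized at p=0.5 (H=1 bit) and minimized at p=0 or p=1 (H=0).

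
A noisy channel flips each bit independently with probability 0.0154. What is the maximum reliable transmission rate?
0.8852 bits

For a binary symmetric channel (BSC) with error probability p:
Capacity C = 1 - H(p) bits per symbol

where H(p) = -p log₂(p) - (1-p) log₂(1-p) is the binary entropy function.

H(0.0154) = 0.1148 bits
C = 1 - 0.1148 = 0.8852 bits per symbol

This means we can reliably transmit up to 0.8852 bits of information per channel use.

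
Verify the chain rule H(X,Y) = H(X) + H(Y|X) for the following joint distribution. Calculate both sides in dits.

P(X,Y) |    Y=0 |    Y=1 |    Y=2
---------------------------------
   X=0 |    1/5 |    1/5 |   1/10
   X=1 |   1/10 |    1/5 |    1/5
H(X,Y) = 0.7592, H(X) = 0.3010, H(Y|X) = 0.4581 (all in dits)

Chain rule: H(X,Y) = H(X) + H(Y|X)

Left side — joint entropy directly:
H(X,Y) = -Σ p(x,y) log p(x,y) = 0.7592 dits

Right side — compute H(Y|X) from the conditional distributions:
P(X) = (1/2, 1/2), so H(X) = 0.3010 dits
H(Y|X) = Σ_x P(X=x) · H(Y|X=x):
  P(Y|X=0) = (2/5, 2/5, 1/5), H(Y|X=0) = 0.4581, weight P(X=0) = 1/2
  P(Y|X=1) = (1/5, 2/5, 2/5), H(Y|X=1) = 0.4581, weight P(X=1) = 1/2
H(Y|X) = 0.4581 dits

H(X) + H(Y|X) = 0.3010 + 0.4581 = 0.7592 dits

Both sides equal 0.7592 dits. ✓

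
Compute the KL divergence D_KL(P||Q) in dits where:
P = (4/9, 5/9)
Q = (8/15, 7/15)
0.0069 dits

KL divergence: D_KL(P||Q) = Σ p(x) log(p(x)/q(x))

Computing term by term:
  x=0: 4/9 × log_10[(4/9)/(8/15)] = 4/9 × -0.0792 = -0.0352
  x=1: 5/9 × log_10[(5/9)/(7/15)] = 5/9 × 0.0757 = 0.0421

D_KL(P||Q) = 0.0069 dits

Note: KL divergence is always non-negative and equals 0 iff P = Q.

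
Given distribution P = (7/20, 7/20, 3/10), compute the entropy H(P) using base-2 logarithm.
1.5813 bits

Shannon entropy is H(X) = -Σ p(x) log p(x).

For P = (7/20, 7/20, 3/10):
H = -7/20 × log_2(7/20) -7/20 × log_2(7/20) -3/10 × log_2(3/10)
H = 1.5813 bits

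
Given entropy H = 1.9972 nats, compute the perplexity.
7.3684

Perplexity is e^H (or exp(H) for natural log).

H = 1.9972 nats
Perplexity = e^1.9972 = 7.3684

Interpretation: The model's uncertainty is equivalent to choosing uniformly among 7.4 options.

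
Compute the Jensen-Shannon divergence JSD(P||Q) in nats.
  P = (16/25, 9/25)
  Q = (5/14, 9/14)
0.0406 nats

Jensen-Shannon divergence is:
JSD(P||Q) = 0.5 × D_KL(P||M) + 0.5 × D_KL(Q||M)
where M = 0.5 × (P + Q) is the mixture distribution.

M = 0.5 × (16/25, 9/25) + 0.5 × (5/14, 9/14) = (0.498571, 0.501429)

D_KL(P||M) = 0.0405 nats
D_KL(Q||M) = 0.0406 nats

JSD(P||Q) = 0.5 × 0.0405 + 0.5 × 0.0406 = 0.0406 nats

Unlike KL divergence, JSD is symmetric and bounded: 0 ≤ JSD ≤ log(2).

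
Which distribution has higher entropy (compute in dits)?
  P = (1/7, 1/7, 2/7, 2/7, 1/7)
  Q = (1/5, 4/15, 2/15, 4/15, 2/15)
Q

Computing entropies in dits:
H(P) = 0.6731
H(Q) = 0.6793

Distribution Q has higher entropy.

Intuition: The distribution closer to uniform (more spread out) has higher entropy.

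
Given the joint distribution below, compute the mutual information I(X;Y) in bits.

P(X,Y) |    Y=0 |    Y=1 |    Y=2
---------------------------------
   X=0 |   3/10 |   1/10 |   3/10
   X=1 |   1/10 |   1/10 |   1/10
0.0323 bits

Mutual information: I(X;Y) = H(X) + H(Y) - H(X,Y)

Marginals:
P(X) = (7/10, 3/10), H(X) = 0.8813 bits
P(Y) = (2/5, 1/5, 2/5), H(Y) = 1.5219 bits

Joint entropy: H(X,Y) = 2.3710 bits

I(X;Y) = 0.8813 + 1.5219 - 2.3710 = 0.0323 bits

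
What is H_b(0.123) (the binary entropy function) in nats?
0.3729 nats

The binary entropy function is:
H(p) = -p log(p) - (1-p) log(1-p)

H(0.123) = -0.123 × log_e(0.123) - 0.877 × log_e(0.877)
H(0.123) = 0.3729 nats

Note: Binary entropy is maximized at p=0.5 (H=1 bit) and minimized at p=0 or p=1 (H=0).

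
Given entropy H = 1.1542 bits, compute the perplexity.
2.2256

Perplexity is 2^H (or exp(H) for natural log).

H = 1.1542 bits
Perplexity = 2^1.1542 = 2.2256

Interpretation: The model's uncertainty is equivalent to choosing uniformly among 2.2 options.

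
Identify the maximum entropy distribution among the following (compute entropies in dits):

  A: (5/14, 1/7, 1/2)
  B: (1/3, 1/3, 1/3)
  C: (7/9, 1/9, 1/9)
B

For a discrete distribution over n outcomes, entropy is maximized by the uniform distribution.

Computing entropies:
H(A) = 0.4309 dits
H(B) = 0.4771 dits
H(C) = 0.2969 dits

The uniform distribution (where all probabilities equal 1/3) achieves the maximum entropy of log_10(3) = 0.4771 dits.

Distribution B has the highest entropy.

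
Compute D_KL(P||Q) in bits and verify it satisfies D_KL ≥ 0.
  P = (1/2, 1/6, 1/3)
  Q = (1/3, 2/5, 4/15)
0.1893 bits

KL divergence satisfies the Gibbs inequality: D_KL(P||Q) ≥ 0 for all distributions P, Q.

D_KL(P||Q) = Σ p(x) log(p(x)/q(x))
Term by term:
  x=0: 1/2 × log_2[(1/2)/(1/3)] = 0.2925
  x=1: 1/6 × log_2[(1/6)/(2/5)] = -0.2105
  x=2: 1/3 × log_2[(1/3)/(4/15)] = 0.1073
D_KL(P||Q) = 0.1893 bits

D_KL(P||Q) = 0.1893 ≥ 0 ✓

This non-negativity is a fundamental property: relative entropy cannot be negative because it measures how different Q is from P.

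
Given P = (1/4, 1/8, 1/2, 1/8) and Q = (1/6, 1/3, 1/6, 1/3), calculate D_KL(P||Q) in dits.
0.1761 dits

KL divergence: D_KL(P||Q) = Σ p(x) log(p(x)/q(x))

Computing term by term:
  x=0: 1/4 × log_10[(1/4)/(1/6)] = 1/4 × 0.1761 = 0.0440
  x=1: 1/8 × log_10[(1/8)/(1/3)] = 1/8 × -0.4260 = -0.0532
  x=2: 1/2 × log_10[(1/2)/(1/6)] = 1/2 × 0.4771 = 0.2386
  x=3: 1/8 × log_10[(1/8)/(1/3)] = 1/8 × -0.4260 = -0.0532

D_KL(P||Q) = 0.1761 dits

Note: KL divergence is always non-negative and equals 0 iff P = Q.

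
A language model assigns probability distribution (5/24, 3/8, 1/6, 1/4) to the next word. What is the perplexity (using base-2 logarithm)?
3.8183

Perplexity is 2^H (or exp(H) for natural log).

First, H = -Σ p log p = 1.9329 bits
Perplexity = 2^1.9329 = 3.8183

Interpretation: The model's uncertainty is equivalent to choosing uniformly among 3.8 options.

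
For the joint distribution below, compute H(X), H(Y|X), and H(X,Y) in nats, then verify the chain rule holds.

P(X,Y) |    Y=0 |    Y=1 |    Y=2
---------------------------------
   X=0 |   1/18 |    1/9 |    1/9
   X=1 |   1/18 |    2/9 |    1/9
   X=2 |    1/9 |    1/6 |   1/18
H(X,Y) = 2.0911, H(X) = 1.0893, H(Y|X) = 1.0018 (all in nats)

Chain rule: H(X,Y) = H(X) + H(Y|X)

Left side — joint entropy directly:
H(X,Y) = -Σ p(x,y) log p(x,y) = 2.0911 nats

Right side — compute H(Y|X) from the conditional distributions:
P(X) = (5/18, 7/18, 1/3), so H(X) = 1.0893 nats
H(Y|X) = Σ_x P(X=x) · H(Y|X=x):
  P(Y|X=0) = (1/5, 2/5, 2/5), H(Y|X=0) = 1.0549, weight P(X=0) = 5/18
  P(Y|X=1) = (1/7, 4/7, 2/7), H(Y|X=1) = 0.9557, weight P(X=1) = 7/18
  P(Y|X=2) = (1/3, 1/2, 1/6), H(Y|X=2) = 1.0114, weight P(X=2) = 1/3
H(Y|X) = 1.0018 nats

H(X) + H(Y|X) = 1.0893 + 1.0018 = 2.0911 nats

Both sides equal 2.0911 nats. ✓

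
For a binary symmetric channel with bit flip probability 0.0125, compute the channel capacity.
0.9031 bits

For a binary symmetric channel (BSC) with error probability p:
Capacity C = 1 - H(p) bits per symbol

where H(p) = -p log₂(p) - (1-p) log₂(1-p) is the binary entropy function.

H(0.0125) = 0.0969 bits
C = 1 - 0.0969 = 0.9031 bits per symbol

This means we can reliably transmit up to 0.9031 bits of information per channel use.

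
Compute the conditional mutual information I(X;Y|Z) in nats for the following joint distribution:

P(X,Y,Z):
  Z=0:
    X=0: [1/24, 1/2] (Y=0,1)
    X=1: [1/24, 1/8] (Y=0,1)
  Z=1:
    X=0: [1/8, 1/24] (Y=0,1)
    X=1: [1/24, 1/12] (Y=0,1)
0.0418 nats

Conditional mutual information: I(X;Y|Z) = H(X|Z) + H(Y|Z) - H(X,Y|Z)

H(Z) = 0.6036
H(X,Z) = 1.1893 → H(X|Z) = 0.5856
H(Y,Z) = 1.0594 → H(Y|Z) = 0.4557
H(X,Y,Z) = 1.6032 → H(X,Y|Z) = 0.9995

I(X;Y|Z) = 0.5856 + 0.4557 - 0.9995 = 0.0418 nats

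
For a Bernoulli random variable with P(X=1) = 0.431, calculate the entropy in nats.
0.6836 nats

The binary entropy function is:
H(p) = -p log(p) - (1-p) log(1-p)

H(0.431) = -0.431 × log_e(0.431) - 0.569 × log_e(0.569)
H(0.431) = 0.6836 nats

Note: Binary entropy is maximized at p=0.5 (H=1 bit) and minimized at p=0 or p=1 (H=0).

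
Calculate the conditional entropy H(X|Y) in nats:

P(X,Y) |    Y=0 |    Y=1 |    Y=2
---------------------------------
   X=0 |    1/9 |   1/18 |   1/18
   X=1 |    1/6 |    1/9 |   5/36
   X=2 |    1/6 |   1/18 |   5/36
1.0548 nats

Using the chain rule: H(X|Y) = H(X,Y) - H(Y)

First, compute H(X,Y) = 2.1156 nats

Marginal P(Y) = (4/9, 2/9, 1/3)
H(Y) = 1.0609 nats

H(X|Y) = H(X,Y) - H(Y) = 2.1156 - 1.0609 = 1.0548 nats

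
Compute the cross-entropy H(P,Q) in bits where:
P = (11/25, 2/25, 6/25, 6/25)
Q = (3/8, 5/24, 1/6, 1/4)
1.9041 bits

Cross-entropy: H(P,Q) = -Σ p(x) log q(x)

Alternatively: H(P,Q) = H(P) + D_KL(P||Q)
H(P) = 1.8009 bits
D_KL(P||Q) = 0.1031 bits

H(P,Q) = 1.8009 + 0.1031 = 1.9041 bits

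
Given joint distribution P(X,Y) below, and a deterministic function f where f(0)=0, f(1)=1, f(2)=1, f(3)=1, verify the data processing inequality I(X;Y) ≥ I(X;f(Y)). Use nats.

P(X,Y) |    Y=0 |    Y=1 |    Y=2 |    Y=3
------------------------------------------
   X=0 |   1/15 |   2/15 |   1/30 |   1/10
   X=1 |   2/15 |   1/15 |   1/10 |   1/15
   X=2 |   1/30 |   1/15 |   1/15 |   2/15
I(X;Y) = 0.0745, I(X;f(Y)) = 0.0315, inequality holds: 0.0745 ≥ 0.0315

Data Processing Inequality: For any Markov chain X → Y → Z, we have I(X;Y) ≥ I(X;Z).

Here Z = f(Y) is a deterministic function of Y, forming X → Y → Z.

Original I(X;Y) = 0.0745 nats

After applying f:
P(X,Z) where Z=f(Y):
- P(X,Z=0) = P(X,Y=0)
- P(X,Z=1) = P(X,Y=1) + P(X,Y=2) + P(X,Y=3)

I(X;Z) = I(X;f(Y)) = 0.0315 nats

Verification: 0.0745 ≥ 0.0315 ✓

Information cannot be created by processing; the function f can only lose information about X.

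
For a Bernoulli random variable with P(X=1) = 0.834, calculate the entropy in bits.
0.6485 bits

The binary entropy function is:
H(p) = -p log(p) - (1-p) log(1-p)

H(0.834) = -0.834 × log_2(0.834) - 0.166 × log_2(0.166)
H(0.834) = 0.6485 bits

Note: Binary entropy is maximized at p=0.5 (H=1 bit) and minimized at p=0 or p=1 (H=0).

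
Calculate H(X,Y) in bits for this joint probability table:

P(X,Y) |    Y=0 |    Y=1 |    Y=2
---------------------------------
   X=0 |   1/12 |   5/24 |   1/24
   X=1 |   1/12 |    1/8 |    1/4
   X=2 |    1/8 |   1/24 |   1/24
2.8921 bits

Joint entropy is H(X,Y) = -Σ_{x,y} p(x,y) log p(x,y).

Summing over all non-zero entries:
H(X,Y) = -[1/12·log_2(1/12) + 5/24·log_2(5/24) + 1/24·log_2(1/24) + 1/12·log_2(1/12) + 1/8·log_2(1/8) + 1/4·log_2(1/4) + 1/8·log_2(1/8) + 1/24·log_2(1/24) + 1/24·log_2(1/24)]
H(X,Y) = 2.8921 bits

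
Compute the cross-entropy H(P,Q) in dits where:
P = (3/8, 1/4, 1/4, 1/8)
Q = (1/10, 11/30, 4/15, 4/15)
0.6992 dits

Cross-entropy: H(P,Q) = -Σ p(x) log q(x)

Alternatively: H(P,Q) = H(P) + D_KL(P||Q)
H(P) = 0.5737 dits
D_KL(P||Q) = 0.1255 dits

H(P,Q) = 0.5737 + 0.1255 = 0.6992 dits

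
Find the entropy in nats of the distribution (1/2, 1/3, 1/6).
1.0114 nats

Shannon entropy is H(X) = -Σ p(x) log p(x).

For P = (1/2, 1/3, 1/6):
H = -1/2 × log_e(1/2) -1/3 × log_e(1/3) -1/6 × log_e(1/6)
H = 1.0114 nats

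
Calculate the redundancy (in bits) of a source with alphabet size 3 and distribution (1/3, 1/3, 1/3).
0.0000 bits

Redundancy measures how far a source is from maximum entropy:
R = H_max - H(X)

Maximum entropy for 3 symbols: H_max = log_2(3) = 1.5850 bits
Actual entropy: H(X) = 1.5850 bits
Redundancy: R = 1.5850 - 1.5850 = 0.0000 bits

This redundancy represents potential for compression: the source could be compressed by 0.0000 bits per symbol.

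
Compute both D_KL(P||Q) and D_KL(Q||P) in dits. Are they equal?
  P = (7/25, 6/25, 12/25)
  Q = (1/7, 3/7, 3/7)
D_KL(P||Q) = 0.0450, D_KL(Q||P) = 0.0451

KL divergence is not symmetric: D_KL(P||Q) ≠ D_KL(Q||P) in general.

D_KL(P||Q) = 0.0450 dits
D_KL(Q||P) = 0.0451 dits

No, they are not equal!

This asymmetry is why KL divergence is not a true distance metric.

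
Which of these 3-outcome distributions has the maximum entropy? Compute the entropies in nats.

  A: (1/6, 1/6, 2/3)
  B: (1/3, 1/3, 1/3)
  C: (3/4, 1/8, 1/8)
B

For a discrete distribution over n outcomes, entropy is maximized by the uniform distribution.

Computing entropies:
H(A) = 0.8676 nats
H(B) = 1.0986 nats
H(C) = 0.7356 nats

The uniform distribution (where all probabilities equal 1/3) achieves the maximum entropy of log_e(3) = 1.0986 nats.

Distribution B has the highest entropy.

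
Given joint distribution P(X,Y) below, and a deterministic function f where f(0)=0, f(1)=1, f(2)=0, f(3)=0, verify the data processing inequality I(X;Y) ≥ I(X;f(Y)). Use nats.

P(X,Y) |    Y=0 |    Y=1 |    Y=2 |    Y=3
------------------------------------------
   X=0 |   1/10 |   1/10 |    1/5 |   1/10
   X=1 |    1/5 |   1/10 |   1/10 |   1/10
I(X;Y) = 0.0340, I(X;f(Y)) = 0.0000, inequality holds: 0.0340 ≥ 0.0000

Data Processing Inequality: For any Markov chain X → Y → Z, we have I(X;Y) ≥ I(X;Z).

Here Z = f(Y) is a deterministic function of Y, forming X → Y → Z.

Original I(X;Y) = 0.0340 nats

After applying f:
P(X,Z) where Z=f(Y):
- P(X,Z=0) = P(X,Y=0) + P(X,Y=2) + P(X,Y=3)
- P(X,Z=1) = P(X,Y=1)

I(X;Z) = I(X;f(Y)) = 0.0000 nats

Verification: 0.0340 ≥ 0.0000 ✓

Information cannot be created by processing; the function f can only lose information about X.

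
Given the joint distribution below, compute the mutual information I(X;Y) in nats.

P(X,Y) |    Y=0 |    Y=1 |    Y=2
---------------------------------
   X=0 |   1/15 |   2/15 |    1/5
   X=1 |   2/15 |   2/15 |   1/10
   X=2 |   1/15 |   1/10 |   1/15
0.0322 nats

Mutual information: I(X;Y) = H(X) + H(Y) - H(X,Y)

Marginals:
P(X) = (2/5, 11/30, 7/30), H(X) = 1.0740 nats
P(Y) = (4/15, 11/30, 11/30), H(Y) = 1.0882 nats

Joint entropy: H(X,Y) = 2.1300 nats

I(X;Y) = 1.0740 + 1.0882 - 2.1300 = 0.0322 nats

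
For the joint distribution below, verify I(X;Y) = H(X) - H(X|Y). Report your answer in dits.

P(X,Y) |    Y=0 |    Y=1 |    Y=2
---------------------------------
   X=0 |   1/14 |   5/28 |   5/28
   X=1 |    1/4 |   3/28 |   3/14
I(X;Y) = 0.0230 dits

Mutual information has multiple equivalent forms:
- I(X;Y) = H(X) - H(X|Y)
- I(X;Y) = H(Y) - H(Y|X)
- I(X;Y) = H(X) + H(Y) - H(X,Y)

Computing all quantities:
H(X) = 0.2966, H(Y) = 0.4733, H(X,Y) = 0.7469
H(X|Y) = 0.2736, H(Y|X) = 0.4503

Verification:
H(X) - H(X|Y) = 0.2966 - 0.2736 = 0.0230
H(Y) - H(Y|X) = 0.4733 - 0.4503 = 0.0230
H(X) + H(Y) - H(X,Y) = 0.2966 + 0.4733 - 0.7469 = 0.0230

All forms give I(X;Y) = 0.0230 dits. ✓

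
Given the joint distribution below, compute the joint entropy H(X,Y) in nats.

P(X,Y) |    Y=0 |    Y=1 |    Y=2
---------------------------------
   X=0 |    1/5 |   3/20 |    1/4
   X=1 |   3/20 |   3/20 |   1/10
1.7524 nats

Joint entropy is H(X,Y) = -Σ_{x,y} p(x,y) log p(x,y).

Summing over all non-zero entries:
H(X,Y) = -[1/5·log_e(1/5) + 3/20·log_e(3/20) + 1/4·log_e(1/4) + 3/20·log_e(3/20) + 3/20·log_e(3/20) + 1/10·log_e(1/10)]
H(X,Y) = 1.7524 nats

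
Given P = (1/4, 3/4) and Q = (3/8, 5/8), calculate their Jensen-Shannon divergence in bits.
0.0132 bits

Jensen-Shannon divergence is:
JSD(P||Q) = 0.5 × D_KL(P||M) + 0.5 × D_KL(Q||M)
where M = 0.5 × (P + Q) is the mixture distribution.

M = 0.5 × (1/4, 3/4) + 0.5 × (3/8, 5/8) = (5/16, 11/16)

D_KL(P||M) = 0.0137 bits
D_KL(Q||M) = 0.0127 bits

JSD(P||Q) = 0.5 × 0.0137 + 0.5 × 0.0127 = 0.0132 bits

Unlike KL divergence, JSD is symmetric and bounded: 0 ≤ JSD ≤ log(2).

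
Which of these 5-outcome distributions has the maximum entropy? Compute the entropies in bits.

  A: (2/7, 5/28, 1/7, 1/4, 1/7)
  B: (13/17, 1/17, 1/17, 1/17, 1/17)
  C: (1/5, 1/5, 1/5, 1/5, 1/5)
C

For a discrete distribution over n outcomes, entropy is maximized by the uniform distribution.

Computing entropies:
H(A) = 2.2623 bits
H(B) = 1.2577 bits
H(C) = 2.3219 bits

The uniform distribution (where all probabilities equal 1/5) achieves the maximum entropy of log_2(5) = 2.3219 bits.

Distribution C has the highest entropy.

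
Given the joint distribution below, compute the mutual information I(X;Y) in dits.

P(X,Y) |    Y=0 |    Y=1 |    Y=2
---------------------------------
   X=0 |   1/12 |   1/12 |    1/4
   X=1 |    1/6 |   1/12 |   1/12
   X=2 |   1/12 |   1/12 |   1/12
0.0262 dits

Mutual information: I(X;Y) = H(X) + H(Y) - H(X,Y)

Marginals:
P(X) = (5/12, 1/3, 1/4), H(X) = 0.4680 dits
P(Y) = (1/3, 1/4, 5/12), H(Y) = 0.4680 dits

Joint entropy: H(X,Y) = 0.9097 dits

I(X;Y) = 0.4680 + 0.4680 - 0.9097 = 0.0262 dits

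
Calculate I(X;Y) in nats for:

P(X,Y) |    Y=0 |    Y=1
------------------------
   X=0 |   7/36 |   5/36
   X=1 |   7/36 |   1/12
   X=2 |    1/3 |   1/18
0.0353 nats

Mutual information: I(X;Y) = H(X) + H(Y) - H(X,Y)

Marginals:
P(X) = (1/3, 5/18, 7/18), H(X) = 1.0893 nats
P(Y) = (13/18, 5/18), H(Y) = 0.5908 nats

Joint entropy: H(X,Y) = 1.6449 nats

I(X;Y) = 1.0893 + 0.5908 - 1.6449 = 0.0353 nats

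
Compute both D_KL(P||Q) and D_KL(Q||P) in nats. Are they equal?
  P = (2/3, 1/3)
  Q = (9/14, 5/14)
D_KL(P||Q) = 0.0012, D_KL(Q||P) = 0.0013

KL divergence is not symmetric: D_KL(P||Q) ≠ D_KL(Q||P) in general.

D_KL(P||Q) = 0.0012 nats
D_KL(Q||P) = 0.0013 nats

No, they are not equal!

This asymmetry is why KL divergence is not a true distance metric.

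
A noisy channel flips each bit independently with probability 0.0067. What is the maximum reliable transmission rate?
0.9420 bits

For a binary symmetric channel (BSC) with error probability p:
Capacity C = 1 - H(p) bits per symbol

where H(p) = -p log₂(p) - (1-p) log₂(1-p) is the binary entropy function.

H(0.0067) = 0.0580 bits
C = 1 - 0.0580 = 0.9420 bits per symbol

This means we can reliably transmit up to 0.9420 bits of information per channel use.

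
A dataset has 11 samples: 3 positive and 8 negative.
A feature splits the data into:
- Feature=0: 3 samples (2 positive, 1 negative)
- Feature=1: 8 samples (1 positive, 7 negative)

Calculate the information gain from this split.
0.1996 bits

Information Gain = H(Y) - H(Y|Feature)

Before split:
P(positive) = 3/11 = 0.2727
H(Y) = 0.8454 bits

After split:
Feature=0: H = 0.9183 bits (weight = 3/11)
Feature=1: H = 0.5436 bits (weight = 8/11)
H(Y|Feature) = (3/11)×0.9183 + (8/11)×0.5436 = 0.6458 bits

Information Gain = 0.8454 - 0.6458 = 0.1996 bits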